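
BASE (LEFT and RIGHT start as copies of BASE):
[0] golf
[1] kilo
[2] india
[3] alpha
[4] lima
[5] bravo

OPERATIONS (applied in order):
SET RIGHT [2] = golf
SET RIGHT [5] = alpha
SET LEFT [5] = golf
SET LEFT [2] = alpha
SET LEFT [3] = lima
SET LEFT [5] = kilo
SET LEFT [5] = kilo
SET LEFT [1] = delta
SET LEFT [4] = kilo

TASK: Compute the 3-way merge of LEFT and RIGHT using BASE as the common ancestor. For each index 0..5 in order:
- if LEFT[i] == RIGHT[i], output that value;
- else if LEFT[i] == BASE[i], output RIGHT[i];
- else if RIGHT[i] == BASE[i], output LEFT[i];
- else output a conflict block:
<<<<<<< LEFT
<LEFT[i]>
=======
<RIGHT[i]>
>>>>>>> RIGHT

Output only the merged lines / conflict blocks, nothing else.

Answer: golf
delta
<<<<<<< LEFT
alpha
=======
golf
>>>>>>> RIGHT
lima
kilo
<<<<<<< LEFT
kilo
=======
alpha
>>>>>>> RIGHT

Derivation:
Final LEFT:  [golf, delta, alpha, lima, kilo, kilo]
Final RIGHT: [golf, kilo, golf, alpha, lima, alpha]
i=0: L=golf R=golf -> agree -> golf
i=1: L=delta, R=kilo=BASE -> take LEFT -> delta
i=2: BASE=india L=alpha R=golf all differ -> CONFLICT
i=3: L=lima, R=alpha=BASE -> take LEFT -> lima
i=4: L=kilo, R=lima=BASE -> take LEFT -> kilo
i=5: BASE=bravo L=kilo R=alpha all differ -> CONFLICT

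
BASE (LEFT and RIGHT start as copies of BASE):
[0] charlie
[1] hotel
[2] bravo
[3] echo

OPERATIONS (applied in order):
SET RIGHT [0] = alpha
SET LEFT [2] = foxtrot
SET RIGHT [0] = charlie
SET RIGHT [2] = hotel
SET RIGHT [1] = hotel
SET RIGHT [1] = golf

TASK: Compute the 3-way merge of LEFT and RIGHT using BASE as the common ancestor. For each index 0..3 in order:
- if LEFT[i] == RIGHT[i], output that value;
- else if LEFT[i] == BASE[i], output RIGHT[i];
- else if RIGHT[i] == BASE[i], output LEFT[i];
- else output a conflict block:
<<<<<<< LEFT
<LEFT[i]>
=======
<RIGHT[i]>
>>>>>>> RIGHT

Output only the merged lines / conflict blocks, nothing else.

Final LEFT:  [charlie, hotel, foxtrot, echo]
Final RIGHT: [charlie, golf, hotel, echo]
i=0: L=charlie R=charlie -> agree -> charlie
i=1: L=hotel=BASE, R=golf -> take RIGHT -> golf
i=2: BASE=bravo L=foxtrot R=hotel all differ -> CONFLICT
i=3: L=echo R=echo -> agree -> echo

Answer: charlie
golf
<<<<<<< LEFT
foxtrot
=======
hotel
>>>>>>> RIGHT
echo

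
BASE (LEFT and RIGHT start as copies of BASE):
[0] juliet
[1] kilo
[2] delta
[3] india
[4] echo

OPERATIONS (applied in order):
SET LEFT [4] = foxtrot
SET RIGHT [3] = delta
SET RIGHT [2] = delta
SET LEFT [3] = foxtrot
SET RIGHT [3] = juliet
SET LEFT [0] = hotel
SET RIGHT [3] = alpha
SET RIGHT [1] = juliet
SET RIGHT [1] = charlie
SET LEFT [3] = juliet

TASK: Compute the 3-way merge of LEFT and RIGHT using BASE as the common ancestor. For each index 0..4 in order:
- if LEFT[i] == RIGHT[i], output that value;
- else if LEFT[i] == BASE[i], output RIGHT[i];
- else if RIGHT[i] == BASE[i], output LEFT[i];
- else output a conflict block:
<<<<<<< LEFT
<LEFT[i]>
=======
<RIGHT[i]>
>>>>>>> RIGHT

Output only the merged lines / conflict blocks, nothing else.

Final LEFT:  [hotel, kilo, delta, juliet, foxtrot]
Final RIGHT: [juliet, charlie, delta, alpha, echo]
i=0: L=hotel, R=juliet=BASE -> take LEFT -> hotel
i=1: L=kilo=BASE, R=charlie -> take RIGHT -> charlie
i=2: L=delta R=delta -> agree -> delta
i=3: BASE=india L=juliet R=alpha all differ -> CONFLICT
i=4: L=foxtrot, R=echo=BASE -> take LEFT -> foxtrot

Answer: hotel
charlie
delta
<<<<<<< LEFT
juliet
=======
alpha
>>>>>>> RIGHT
foxtrot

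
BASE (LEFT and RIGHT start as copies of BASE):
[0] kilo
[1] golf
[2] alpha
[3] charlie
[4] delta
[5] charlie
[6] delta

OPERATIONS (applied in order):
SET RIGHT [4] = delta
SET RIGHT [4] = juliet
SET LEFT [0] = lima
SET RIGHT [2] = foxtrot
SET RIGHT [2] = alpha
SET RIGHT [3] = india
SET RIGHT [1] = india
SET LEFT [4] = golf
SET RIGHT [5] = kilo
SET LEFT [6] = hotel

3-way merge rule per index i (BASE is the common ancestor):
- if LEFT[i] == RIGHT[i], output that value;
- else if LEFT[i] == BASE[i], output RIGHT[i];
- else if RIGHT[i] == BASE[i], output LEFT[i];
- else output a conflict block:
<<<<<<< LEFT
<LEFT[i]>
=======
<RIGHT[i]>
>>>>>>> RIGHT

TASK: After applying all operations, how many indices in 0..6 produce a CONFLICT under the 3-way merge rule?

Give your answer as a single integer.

Answer: 1

Derivation:
Final LEFT:  [lima, golf, alpha, charlie, golf, charlie, hotel]
Final RIGHT: [kilo, india, alpha, india, juliet, kilo, delta]
i=0: L=lima, R=kilo=BASE -> take LEFT -> lima
i=1: L=golf=BASE, R=india -> take RIGHT -> india
i=2: L=alpha R=alpha -> agree -> alpha
i=3: L=charlie=BASE, R=india -> take RIGHT -> india
i=4: BASE=delta L=golf R=juliet all differ -> CONFLICT
i=5: L=charlie=BASE, R=kilo -> take RIGHT -> kilo
i=6: L=hotel, R=delta=BASE -> take LEFT -> hotel
Conflict count: 1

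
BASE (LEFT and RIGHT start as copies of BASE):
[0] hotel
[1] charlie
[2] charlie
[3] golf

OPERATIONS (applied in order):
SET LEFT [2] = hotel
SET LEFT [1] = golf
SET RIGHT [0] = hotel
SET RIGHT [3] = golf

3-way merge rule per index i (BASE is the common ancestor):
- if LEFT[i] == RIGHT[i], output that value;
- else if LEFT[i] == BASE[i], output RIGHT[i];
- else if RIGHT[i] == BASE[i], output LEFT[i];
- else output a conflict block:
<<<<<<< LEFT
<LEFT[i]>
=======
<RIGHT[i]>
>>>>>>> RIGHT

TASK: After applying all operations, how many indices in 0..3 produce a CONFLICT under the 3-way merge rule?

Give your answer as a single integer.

Final LEFT:  [hotel, golf, hotel, golf]
Final RIGHT: [hotel, charlie, charlie, golf]
i=0: L=hotel R=hotel -> agree -> hotel
i=1: L=golf, R=charlie=BASE -> take LEFT -> golf
i=2: L=hotel, R=charlie=BASE -> take LEFT -> hotel
i=3: L=golf R=golf -> agree -> golf
Conflict count: 0

Answer: 0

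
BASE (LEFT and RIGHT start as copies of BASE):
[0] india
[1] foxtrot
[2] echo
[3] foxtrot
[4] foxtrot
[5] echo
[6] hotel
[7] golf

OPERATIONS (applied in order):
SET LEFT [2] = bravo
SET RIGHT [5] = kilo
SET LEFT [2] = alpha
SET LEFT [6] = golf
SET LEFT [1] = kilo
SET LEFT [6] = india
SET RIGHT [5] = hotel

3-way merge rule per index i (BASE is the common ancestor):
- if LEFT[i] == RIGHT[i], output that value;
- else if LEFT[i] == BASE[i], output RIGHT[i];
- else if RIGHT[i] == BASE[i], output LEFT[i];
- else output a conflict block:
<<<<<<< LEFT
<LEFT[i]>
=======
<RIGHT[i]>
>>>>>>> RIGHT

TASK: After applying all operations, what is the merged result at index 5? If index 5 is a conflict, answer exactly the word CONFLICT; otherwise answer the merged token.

Answer: hotel

Derivation:
Final LEFT:  [india, kilo, alpha, foxtrot, foxtrot, echo, india, golf]
Final RIGHT: [india, foxtrot, echo, foxtrot, foxtrot, hotel, hotel, golf]
i=0: L=india R=india -> agree -> india
i=1: L=kilo, R=foxtrot=BASE -> take LEFT -> kilo
i=2: L=alpha, R=echo=BASE -> take LEFT -> alpha
i=3: L=foxtrot R=foxtrot -> agree -> foxtrot
i=4: L=foxtrot R=foxtrot -> agree -> foxtrot
i=5: L=echo=BASE, R=hotel -> take RIGHT -> hotel
i=6: L=india, R=hotel=BASE -> take LEFT -> india
i=7: L=golf R=golf -> agree -> golf
Index 5 -> hotel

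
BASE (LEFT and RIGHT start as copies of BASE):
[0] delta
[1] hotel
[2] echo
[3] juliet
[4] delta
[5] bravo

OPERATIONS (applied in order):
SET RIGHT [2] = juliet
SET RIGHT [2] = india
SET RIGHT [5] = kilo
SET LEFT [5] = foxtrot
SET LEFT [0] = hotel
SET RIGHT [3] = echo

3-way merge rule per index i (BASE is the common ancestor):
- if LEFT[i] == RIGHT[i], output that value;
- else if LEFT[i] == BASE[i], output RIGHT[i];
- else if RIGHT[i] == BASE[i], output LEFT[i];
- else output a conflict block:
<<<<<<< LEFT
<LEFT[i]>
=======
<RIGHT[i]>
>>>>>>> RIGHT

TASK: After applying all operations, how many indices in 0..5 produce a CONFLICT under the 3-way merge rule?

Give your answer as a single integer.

Final LEFT:  [hotel, hotel, echo, juliet, delta, foxtrot]
Final RIGHT: [delta, hotel, india, echo, delta, kilo]
i=0: L=hotel, R=delta=BASE -> take LEFT -> hotel
i=1: L=hotel R=hotel -> agree -> hotel
i=2: L=echo=BASE, R=india -> take RIGHT -> india
i=3: L=juliet=BASE, R=echo -> take RIGHT -> echo
i=4: L=delta R=delta -> agree -> delta
i=5: BASE=bravo L=foxtrot R=kilo all differ -> CONFLICT
Conflict count: 1

Answer: 1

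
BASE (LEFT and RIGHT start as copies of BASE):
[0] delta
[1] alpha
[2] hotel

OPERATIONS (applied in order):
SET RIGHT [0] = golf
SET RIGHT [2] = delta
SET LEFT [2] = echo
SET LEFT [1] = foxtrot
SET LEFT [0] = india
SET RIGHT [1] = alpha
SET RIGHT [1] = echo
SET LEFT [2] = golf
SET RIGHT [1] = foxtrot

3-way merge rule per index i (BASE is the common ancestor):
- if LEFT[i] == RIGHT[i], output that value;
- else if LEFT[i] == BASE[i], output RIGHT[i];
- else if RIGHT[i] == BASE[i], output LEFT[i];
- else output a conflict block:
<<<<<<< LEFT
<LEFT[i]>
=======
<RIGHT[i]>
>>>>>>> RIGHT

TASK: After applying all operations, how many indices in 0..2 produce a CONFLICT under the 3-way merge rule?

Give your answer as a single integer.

Answer: 2

Derivation:
Final LEFT:  [india, foxtrot, golf]
Final RIGHT: [golf, foxtrot, delta]
i=0: BASE=delta L=india R=golf all differ -> CONFLICT
i=1: L=foxtrot R=foxtrot -> agree -> foxtrot
i=2: BASE=hotel L=golf R=delta all differ -> CONFLICT
Conflict count: 2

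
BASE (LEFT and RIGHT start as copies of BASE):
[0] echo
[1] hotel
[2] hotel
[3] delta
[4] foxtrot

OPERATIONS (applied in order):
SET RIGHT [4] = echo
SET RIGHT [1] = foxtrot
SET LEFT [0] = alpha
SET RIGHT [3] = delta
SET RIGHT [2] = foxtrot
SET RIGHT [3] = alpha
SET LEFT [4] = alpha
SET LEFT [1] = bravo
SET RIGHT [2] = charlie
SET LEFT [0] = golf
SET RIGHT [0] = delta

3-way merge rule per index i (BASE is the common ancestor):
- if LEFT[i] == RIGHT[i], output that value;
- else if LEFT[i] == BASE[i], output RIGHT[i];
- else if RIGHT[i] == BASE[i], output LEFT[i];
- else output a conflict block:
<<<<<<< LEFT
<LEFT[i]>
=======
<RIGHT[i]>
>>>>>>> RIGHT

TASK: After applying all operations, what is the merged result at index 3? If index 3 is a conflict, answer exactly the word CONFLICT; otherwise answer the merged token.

Final LEFT:  [golf, bravo, hotel, delta, alpha]
Final RIGHT: [delta, foxtrot, charlie, alpha, echo]
i=0: BASE=echo L=golf R=delta all differ -> CONFLICT
i=1: BASE=hotel L=bravo R=foxtrot all differ -> CONFLICT
i=2: L=hotel=BASE, R=charlie -> take RIGHT -> charlie
i=3: L=delta=BASE, R=alpha -> take RIGHT -> alpha
i=4: BASE=foxtrot L=alpha R=echo all differ -> CONFLICT
Index 3 -> alpha

Answer: alpha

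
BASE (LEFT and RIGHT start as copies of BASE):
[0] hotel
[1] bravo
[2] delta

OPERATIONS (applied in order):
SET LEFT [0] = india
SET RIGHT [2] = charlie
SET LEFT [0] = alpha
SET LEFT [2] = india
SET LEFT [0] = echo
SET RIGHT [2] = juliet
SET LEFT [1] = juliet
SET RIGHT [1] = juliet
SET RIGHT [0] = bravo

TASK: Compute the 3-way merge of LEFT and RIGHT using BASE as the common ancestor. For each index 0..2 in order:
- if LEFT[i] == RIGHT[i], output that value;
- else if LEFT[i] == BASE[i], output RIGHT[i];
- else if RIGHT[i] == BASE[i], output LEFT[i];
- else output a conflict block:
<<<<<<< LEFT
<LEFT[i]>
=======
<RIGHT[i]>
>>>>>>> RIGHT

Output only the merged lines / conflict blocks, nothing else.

Answer: <<<<<<< LEFT
echo
=======
bravo
>>>>>>> RIGHT
juliet
<<<<<<< LEFT
india
=======
juliet
>>>>>>> RIGHT

Derivation:
Final LEFT:  [echo, juliet, india]
Final RIGHT: [bravo, juliet, juliet]
i=0: BASE=hotel L=echo R=bravo all differ -> CONFLICT
i=1: L=juliet R=juliet -> agree -> juliet
i=2: BASE=delta L=india R=juliet all differ -> CONFLICT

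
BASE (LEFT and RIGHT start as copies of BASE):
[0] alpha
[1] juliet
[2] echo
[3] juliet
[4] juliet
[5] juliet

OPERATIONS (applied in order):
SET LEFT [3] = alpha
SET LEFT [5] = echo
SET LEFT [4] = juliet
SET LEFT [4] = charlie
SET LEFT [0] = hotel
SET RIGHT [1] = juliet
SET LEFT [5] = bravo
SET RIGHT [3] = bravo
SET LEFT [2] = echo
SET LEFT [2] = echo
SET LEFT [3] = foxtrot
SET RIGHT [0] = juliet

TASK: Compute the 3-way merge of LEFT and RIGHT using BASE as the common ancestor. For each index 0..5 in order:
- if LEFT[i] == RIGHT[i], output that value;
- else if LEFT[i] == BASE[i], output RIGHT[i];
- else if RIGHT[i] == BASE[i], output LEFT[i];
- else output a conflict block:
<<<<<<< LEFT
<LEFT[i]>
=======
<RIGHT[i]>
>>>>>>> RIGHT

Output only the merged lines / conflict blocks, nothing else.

Final LEFT:  [hotel, juliet, echo, foxtrot, charlie, bravo]
Final RIGHT: [juliet, juliet, echo, bravo, juliet, juliet]
i=0: BASE=alpha L=hotel R=juliet all differ -> CONFLICT
i=1: L=juliet R=juliet -> agree -> juliet
i=2: L=echo R=echo -> agree -> echo
i=3: BASE=juliet L=foxtrot R=bravo all differ -> CONFLICT
i=4: L=charlie, R=juliet=BASE -> take LEFT -> charlie
i=5: L=bravo, R=juliet=BASE -> take LEFT -> bravo

Answer: <<<<<<< LEFT
hotel
=======
juliet
>>>>>>> RIGHT
juliet
echo
<<<<<<< LEFT
foxtrot
=======
bravo
>>>>>>> RIGHT
charlie
bravo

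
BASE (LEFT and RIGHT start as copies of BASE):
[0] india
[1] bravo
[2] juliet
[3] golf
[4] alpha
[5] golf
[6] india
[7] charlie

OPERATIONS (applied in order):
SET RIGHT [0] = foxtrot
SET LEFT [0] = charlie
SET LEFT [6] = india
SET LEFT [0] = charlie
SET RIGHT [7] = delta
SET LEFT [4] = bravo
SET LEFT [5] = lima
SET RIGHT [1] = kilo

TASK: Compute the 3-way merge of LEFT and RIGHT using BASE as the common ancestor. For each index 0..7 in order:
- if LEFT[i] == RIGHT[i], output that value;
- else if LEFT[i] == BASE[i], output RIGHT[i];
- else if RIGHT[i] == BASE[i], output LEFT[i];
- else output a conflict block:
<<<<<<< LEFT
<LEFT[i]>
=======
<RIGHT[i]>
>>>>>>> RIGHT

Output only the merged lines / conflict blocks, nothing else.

Answer: <<<<<<< LEFT
charlie
=======
foxtrot
>>>>>>> RIGHT
kilo
juliet
golf
bravo
lima
india
delta

Derivation:
Final LEFT:  [charlie, bravo, juliet, golf, bravo, lima, india, charlie]
Final RIGHT: [foxtrot, kilo, juliet, golf, alpha, golf, india, delta]
i=0: BASE=india L=charlie R=foxtrot all differ -> CONFLICT
i=1: L=bravo=BASE, R=kilo -> take RIGHT -> kilo
i=2: L=juliet R=juliet -> agree -> juliet
i=3: L=golf R=golf -> agree -> golf
i=4: L=bravo, R=alpha=BASE -> take LEFT -> bravo
i=5: L=lima, R=golf=BASE -> take LEFT -> lima
i=6: L=india R=india -> agree -> india
i=7: L=charlie=BASE, R=delta -> take RIGHT -> delta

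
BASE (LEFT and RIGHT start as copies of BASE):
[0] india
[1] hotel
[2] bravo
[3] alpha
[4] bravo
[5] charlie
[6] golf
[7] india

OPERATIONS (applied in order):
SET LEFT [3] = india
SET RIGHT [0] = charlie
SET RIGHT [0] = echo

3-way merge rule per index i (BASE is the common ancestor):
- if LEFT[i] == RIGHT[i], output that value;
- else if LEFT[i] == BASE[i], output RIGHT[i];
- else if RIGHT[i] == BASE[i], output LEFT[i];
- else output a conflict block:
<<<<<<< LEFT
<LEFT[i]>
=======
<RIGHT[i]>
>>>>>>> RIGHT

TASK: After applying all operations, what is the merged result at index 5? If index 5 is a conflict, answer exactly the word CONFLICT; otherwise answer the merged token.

Final LEFT:  [india, hotel, bravo, india, bravo, charlie, golf, india]
Final RIGHT: [echo, hotel, bravo, alpha, bravo, charlie, golf, india]
i=0: L=india=BASE, R=echo -> take RIGHT -> echo
i=1: L=hotel R=hotel -> agree -> hotel
i=2: L=bravo R=bravo -> agree -> bravo
i=3: L=india, R=alpha=BASE -> take LEFT -> india
i=4: L=bravo R=bravo -> agree -> bravo
i=5: L=charlie R=charlie -> agree -> charlie
i=6: L=golf R=golf -> agree -> golf
i=7: L=india R=india -> agree -> india
Index 5 -> charlie

Answer: charlie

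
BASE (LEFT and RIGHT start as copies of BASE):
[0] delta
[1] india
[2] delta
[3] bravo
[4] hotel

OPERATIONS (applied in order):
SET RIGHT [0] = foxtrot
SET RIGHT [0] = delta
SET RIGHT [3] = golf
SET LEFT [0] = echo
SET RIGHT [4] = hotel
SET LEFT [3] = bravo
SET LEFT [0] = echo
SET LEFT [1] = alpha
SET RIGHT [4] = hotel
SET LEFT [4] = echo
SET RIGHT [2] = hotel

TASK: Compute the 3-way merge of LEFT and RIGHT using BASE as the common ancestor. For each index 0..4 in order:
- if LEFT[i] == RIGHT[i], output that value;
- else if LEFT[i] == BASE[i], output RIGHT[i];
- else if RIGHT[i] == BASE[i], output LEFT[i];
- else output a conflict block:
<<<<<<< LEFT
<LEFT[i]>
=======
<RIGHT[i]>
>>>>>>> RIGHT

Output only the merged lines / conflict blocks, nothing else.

Final LEFT:  [echo, alpha, delta, bravo, echo]
Final RIGHT: [delta, india, hotel, golf, hotel]
i=0: L=echo, R=delta=BASE -> take LEFT -> echo
i=1: L=alpha, R=india=BASE -> take LEFT -> alpha
i=2: L=delta=BASE, R=hotel -> take RIGHT -> hotel
i=3: L=bravo=BASE, R=golf -> take RIGHT -> golf
i=4: L=echo, R=hotel=BASE -> take LEFT -> echo

Answer: echo
alpha
hotel
golf
echo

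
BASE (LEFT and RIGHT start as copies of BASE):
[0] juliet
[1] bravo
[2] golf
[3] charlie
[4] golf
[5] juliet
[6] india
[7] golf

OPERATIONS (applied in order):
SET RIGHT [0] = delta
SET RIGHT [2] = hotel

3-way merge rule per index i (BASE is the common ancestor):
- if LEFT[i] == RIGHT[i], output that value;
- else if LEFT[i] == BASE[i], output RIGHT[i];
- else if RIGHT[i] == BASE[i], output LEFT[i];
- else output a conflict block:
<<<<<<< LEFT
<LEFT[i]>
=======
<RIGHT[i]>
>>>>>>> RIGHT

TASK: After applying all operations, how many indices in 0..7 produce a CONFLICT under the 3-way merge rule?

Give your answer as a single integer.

Answer: 0

Derivation:
Final LEFT:  [juliet, bravo, golf, charlie, golf, juliet, india, golf]
Final RIGHT: [delta, bravo, hotel, charlie, golf, juliet, india, golf]
i=0: L=juliet=BASE, R=delta -> take RIGHT -> delta
i=1: L=bravo R=bravo -> agree -> bravo
i=2: L=golf=BASE, R=hotel -> take RIGHT -> hotel
i=3: L=charlie R=charlie -> agree -> charlie
i=4: L=golf R=golf -> agree -> golf
i=5: L=juliet R=juliet -> agree -> juliet
i=6: L=india R=india -> agree -> india
i=7: L=golf R=golf -> agree -> golf
Conflict count: 0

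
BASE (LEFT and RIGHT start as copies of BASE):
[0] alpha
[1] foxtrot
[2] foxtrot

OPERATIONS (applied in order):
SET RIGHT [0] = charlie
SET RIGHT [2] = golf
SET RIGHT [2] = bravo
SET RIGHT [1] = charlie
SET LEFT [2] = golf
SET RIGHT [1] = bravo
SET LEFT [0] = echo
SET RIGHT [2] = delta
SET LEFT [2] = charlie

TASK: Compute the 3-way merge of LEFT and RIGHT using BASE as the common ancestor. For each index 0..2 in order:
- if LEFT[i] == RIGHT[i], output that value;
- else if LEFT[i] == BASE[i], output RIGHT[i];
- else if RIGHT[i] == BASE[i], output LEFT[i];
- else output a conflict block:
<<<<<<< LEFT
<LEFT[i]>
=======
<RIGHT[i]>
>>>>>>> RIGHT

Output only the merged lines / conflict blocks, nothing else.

Answer: <<<<<<< LEFT
echo
=======
charlie
>>>>>>> RIGHT
bravo
<<<<<<< LEFT
charlie
=======
delta
>>>>>>> RIGHT

Derivation:
Final LEFT:  [echo, foxtrot, charlie]
Final RIGHT: [charlie, bravo, delta]
i=0: BASE=alpha L=echo R=charlie all differ -> CONFLICT
i=1: L=foxtrot=BASE, R=bravo -> take RIGHT -> bravo
i=2: BASE=foxtrot L=charlie R=delta all differ -> CONFLICT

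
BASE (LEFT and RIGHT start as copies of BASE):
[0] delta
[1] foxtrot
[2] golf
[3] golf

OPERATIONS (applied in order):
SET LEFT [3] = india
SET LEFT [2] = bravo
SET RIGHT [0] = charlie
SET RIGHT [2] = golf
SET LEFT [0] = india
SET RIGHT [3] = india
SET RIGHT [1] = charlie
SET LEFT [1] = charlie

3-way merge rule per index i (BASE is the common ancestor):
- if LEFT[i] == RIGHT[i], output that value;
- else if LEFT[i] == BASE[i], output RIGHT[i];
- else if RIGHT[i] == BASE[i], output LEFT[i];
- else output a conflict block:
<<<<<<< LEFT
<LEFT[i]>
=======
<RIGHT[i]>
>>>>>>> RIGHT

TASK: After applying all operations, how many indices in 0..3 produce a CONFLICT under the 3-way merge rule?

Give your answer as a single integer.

Final LEFT:  [india, charlie, bravo, india]
Final RIGHT: [charlie, charlie, golf, india]
i=0: BASE=delta L=india R=charlie all differ -> CONFLICT
i=1: L=charlie R=charlie -> agree -> charlie
i=2: L=bravo, R=golf=BASE -> take LEFT -> bravo
i=3: L=india R=india -> agree -> india
Conflict count: 1

Answer: 1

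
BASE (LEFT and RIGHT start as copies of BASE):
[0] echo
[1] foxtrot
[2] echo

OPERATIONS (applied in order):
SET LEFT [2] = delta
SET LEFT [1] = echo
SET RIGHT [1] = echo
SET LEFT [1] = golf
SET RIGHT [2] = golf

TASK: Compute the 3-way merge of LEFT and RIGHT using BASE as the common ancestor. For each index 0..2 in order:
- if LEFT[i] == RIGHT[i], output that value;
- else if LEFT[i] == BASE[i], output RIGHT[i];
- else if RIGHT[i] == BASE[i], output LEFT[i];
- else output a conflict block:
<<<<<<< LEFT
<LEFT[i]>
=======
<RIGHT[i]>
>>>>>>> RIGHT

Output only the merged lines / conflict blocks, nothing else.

Answer: echo
<<<<<<< LEFT
golf
=======
echo
>>>>>>> RIGHT
<<<<<<< LEFT
delta
=======
golf
>>>>>>> RIGHT

Derivation:
Final LEFT:  [echo, golf, delta]
Final RIGHT: [echo, echo, golf]
i=0: L=echo R=echo -> agree -> echo
i=1: BASE=foxtrot L=golf R=echo all differ -> CONFLICT
i=2: BASE=echo L=delta R=golf all differ -> CONFLICT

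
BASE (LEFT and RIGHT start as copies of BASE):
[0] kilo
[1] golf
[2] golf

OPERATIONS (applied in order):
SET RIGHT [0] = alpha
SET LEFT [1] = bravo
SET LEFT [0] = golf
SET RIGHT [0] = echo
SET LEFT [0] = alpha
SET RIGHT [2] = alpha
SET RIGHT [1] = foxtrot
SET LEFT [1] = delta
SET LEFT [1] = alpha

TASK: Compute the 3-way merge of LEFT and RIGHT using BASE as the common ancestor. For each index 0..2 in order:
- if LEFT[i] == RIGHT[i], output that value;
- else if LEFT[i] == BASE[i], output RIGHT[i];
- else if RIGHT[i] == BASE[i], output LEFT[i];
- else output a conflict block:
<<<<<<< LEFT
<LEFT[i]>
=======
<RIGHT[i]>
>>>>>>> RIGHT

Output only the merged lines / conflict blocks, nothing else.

Final LEFT:  [alpha, alpha, golf]
Final RIGHT: [echo, foxtrot, alpha]
i=0: BASE=kilo L=alpha R=echo all differ -> CONFLICT
i=1: BASE=golf L=alpha R=foxtrot all differ -> CONFLICT
i=2: L=golf=BASE, R=alpha -> take RIGHT -> alpha

Answer: <<<<<<< LEFT
alpha
=======
echo
>>>>>>> RIGHT
<<<<<<< LEFT
alpha
=======
foxtrot
>>>>>>> RIGHT
alpha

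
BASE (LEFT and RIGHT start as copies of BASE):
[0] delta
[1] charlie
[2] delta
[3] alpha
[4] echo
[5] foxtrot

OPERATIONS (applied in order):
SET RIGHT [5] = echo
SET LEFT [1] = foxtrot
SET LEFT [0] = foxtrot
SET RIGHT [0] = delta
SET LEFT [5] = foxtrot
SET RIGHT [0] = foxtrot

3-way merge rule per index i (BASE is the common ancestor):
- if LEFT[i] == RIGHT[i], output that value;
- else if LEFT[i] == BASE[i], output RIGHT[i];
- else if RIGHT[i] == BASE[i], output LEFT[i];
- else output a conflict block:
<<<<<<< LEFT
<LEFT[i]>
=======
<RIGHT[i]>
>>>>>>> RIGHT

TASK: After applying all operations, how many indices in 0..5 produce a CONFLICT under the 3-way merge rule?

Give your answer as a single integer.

Answer: 0

Derivation:
Final LEFT:  [foxtrot, foxtrot, delta, alpha, echo, foxtrot]
Final RIGHT: [foxtrot, charlie, delta, alpha, echo, echo]
i=0: L=foxtrot R=foxtrot -> agree -> foxtrot
i=1: L=foxtrot, R=charlie=BASE -> take LEFT -> foxtrot
i=2: L=delta R=delta -> agree -> delta
i=3: L=alpha R=alpha -> agree -> alpha
i=4: L=echo R=echo -> agree -> echo
i=5: L=foxtrot=BASE, R=echo -> take RIGHT -> echo
Conflict count: 0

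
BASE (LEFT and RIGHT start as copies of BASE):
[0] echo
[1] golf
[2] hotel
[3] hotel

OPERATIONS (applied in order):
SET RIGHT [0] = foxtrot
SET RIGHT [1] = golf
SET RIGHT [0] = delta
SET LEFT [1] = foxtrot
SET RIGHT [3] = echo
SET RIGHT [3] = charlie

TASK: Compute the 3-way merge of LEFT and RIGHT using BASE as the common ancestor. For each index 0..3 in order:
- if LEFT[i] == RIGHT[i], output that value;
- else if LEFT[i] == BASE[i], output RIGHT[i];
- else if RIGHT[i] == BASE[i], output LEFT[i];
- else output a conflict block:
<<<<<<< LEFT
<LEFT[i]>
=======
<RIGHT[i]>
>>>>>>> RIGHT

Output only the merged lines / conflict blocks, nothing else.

Answer: delta
foxtrot
hotel
charlie

Derivation:
Final LEFT:  [echo, foxtrot, hotel, hotel]
Final RIGHT: [delta, golf, hotel, charlie]
i=0: L=echo=BASE, R=delta -> take RIGHT -> delta
i=1: L=foxtrot, R=golf=BASE -> take LEFT -> foxtrot
i=2: L=hotel R=hotel -> agree -> hotel
i=3: L=hotel=BASE, R=charlie -> take RIGHT -> charlie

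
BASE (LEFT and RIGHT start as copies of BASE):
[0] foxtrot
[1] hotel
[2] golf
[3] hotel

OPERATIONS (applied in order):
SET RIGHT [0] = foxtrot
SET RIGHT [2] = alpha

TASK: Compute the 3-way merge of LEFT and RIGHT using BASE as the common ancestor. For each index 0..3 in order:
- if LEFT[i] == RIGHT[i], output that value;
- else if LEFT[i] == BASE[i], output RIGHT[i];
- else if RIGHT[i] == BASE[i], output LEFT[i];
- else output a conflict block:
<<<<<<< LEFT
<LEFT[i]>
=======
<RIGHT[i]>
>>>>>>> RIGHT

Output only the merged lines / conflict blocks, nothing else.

Answer: foxtrot
hotel
alpha
hotel

Derivation:
Final LEFT:  [foxtrot, hotel, golf, hotel]
Final RIGHT: [foxtrot, hotel, alpha, hotel]
i=0: L=foxtrot R=foxtrot -> agree -> foxtrot
i=1: L=hotel R=hotel -> agree -> hotel
i=2: L=golf=BASE, R=alpha -> take RIGHT -> alpha
i=3: L=hotel R=hotel -> agree -> hotel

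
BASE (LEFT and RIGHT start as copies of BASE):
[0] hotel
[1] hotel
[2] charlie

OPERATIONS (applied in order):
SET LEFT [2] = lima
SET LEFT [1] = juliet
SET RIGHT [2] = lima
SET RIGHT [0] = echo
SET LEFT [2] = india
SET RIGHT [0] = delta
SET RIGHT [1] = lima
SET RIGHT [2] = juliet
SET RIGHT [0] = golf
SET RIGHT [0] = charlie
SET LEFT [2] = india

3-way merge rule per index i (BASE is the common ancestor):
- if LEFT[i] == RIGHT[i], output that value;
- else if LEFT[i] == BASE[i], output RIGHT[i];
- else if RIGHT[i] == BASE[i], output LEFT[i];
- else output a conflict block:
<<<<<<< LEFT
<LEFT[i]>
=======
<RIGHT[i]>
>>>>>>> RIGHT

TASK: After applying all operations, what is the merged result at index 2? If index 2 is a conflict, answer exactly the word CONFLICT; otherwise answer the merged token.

Final LEFT:  [hotel, juliet, india]
Final RIGHT: [charlie, lima, juliet]
i=0: L=hotel=BASE, R=charlie -> take RIGHT -> charlie
i=1: BASE=hotel L=juliet R=lima all differ -> CONFLICT
i=2: BASE=charlie L=india R=juliet all differ -> CONFLICT
Index 2 -> CONFLICT

Answer: CONFLICT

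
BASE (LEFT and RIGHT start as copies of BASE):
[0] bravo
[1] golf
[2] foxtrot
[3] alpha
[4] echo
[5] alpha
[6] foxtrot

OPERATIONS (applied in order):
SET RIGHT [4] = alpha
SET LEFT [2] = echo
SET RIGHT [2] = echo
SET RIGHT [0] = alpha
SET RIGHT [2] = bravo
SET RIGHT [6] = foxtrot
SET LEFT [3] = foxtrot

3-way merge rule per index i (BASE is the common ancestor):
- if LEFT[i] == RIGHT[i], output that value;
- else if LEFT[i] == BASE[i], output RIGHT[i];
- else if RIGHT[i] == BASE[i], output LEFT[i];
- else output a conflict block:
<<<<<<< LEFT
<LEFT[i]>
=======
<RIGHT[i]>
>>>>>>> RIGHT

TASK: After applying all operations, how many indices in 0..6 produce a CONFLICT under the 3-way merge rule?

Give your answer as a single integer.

Final LEFT:  [bravo, golf, echo, foxtrot, echo, alpha, foxtrot]
Final RIGHT: [alpha, golf, bravo, alpha, alpha, alpha, foxtrot]
i=0: L=bravo=BASE, R=alpha -> take RIGHT -> alpha
i=1: L=golf R=golf -> agree -> golf
i=2: BASE=foxtrot L=echo R=bravo all differ -> CONFLICT
i=3: L=foxtrot, R=alpha=BASE -> take LEFT -> foxtrot
i=4: L=echo=BASE, R=alpha -> take RIGHT -> alpha
i=5: L=alpha R=alpha -> agree -> alpha
i=6: L=foxtrot R=foxtrot -> agree -> foxtrot
Conflict count: 1

Answer: 1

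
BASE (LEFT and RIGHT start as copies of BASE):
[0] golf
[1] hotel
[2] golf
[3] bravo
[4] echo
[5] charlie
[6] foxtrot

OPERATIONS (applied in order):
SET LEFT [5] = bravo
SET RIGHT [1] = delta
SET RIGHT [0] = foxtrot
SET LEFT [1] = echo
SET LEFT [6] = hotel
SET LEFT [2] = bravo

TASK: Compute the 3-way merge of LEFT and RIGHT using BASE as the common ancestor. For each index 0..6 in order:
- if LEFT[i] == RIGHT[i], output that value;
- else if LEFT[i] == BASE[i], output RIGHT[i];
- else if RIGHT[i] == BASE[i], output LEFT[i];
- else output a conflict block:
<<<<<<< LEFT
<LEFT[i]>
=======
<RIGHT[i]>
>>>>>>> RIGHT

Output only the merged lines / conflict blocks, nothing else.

Final LEFT:  [golf, echo, bravo, bravo, echo, bravo, hotel]
Final RIGHT: [foxtrot, delta, golf, bravo, echo, charlie, foxtrot]
i=0: L=golf=BASE, R=foxtrot -> take RIGHT -> foxtrot
i=1: BASE=hotel L=echo R=delta all differ -> CONFLICT
i=2: L=bravo, R=golf=BASE -> take LEFT -> bravo
i=3: L=bravo R=bravo -> agree -> bravo
i=4: L=echo R=echo -> agree -> echo
i=5: L=bravo, R=charlie=BASE -> take LEFT -> bravo
i=6: L=hotel, R=foxtrot=BASE -> take LEFT -> hotel

Answer: foxtrot
<<<<<<< LEFT
echo
=======
delta
>>>>>>> RIGHT
bravo
bravo
echo
bravo
hotel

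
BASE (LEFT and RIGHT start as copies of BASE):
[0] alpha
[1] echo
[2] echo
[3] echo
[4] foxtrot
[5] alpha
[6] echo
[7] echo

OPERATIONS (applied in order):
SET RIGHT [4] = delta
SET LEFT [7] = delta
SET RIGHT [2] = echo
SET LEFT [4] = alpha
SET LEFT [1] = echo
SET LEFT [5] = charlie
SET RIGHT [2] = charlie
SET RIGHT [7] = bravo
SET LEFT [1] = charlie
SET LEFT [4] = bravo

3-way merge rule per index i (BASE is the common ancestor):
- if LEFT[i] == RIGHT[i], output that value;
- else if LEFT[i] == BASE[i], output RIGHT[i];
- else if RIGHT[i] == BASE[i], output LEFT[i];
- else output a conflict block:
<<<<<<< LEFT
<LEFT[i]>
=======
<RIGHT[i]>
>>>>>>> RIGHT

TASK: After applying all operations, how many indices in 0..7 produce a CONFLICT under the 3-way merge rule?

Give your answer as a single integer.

Answer: 2

Derivation:
Final LEFT:  [alpha, charlie, echo, echo, bravo, charlie, echo, delta]
Final RIGHT: [alpha, echo, charlie, echo, delta, alpha, echo, bravo]
i=0: L=alpha R=alpha -> agree -> alpha
i=1: L=charlie, R=echo=BASE -> take LEFT -> charlie
i=2: L=echo=BASE, R=charlie -> take RIGHT -> charlie
i=3: L=echo R=echo -> agree -> echo
i=4: BASE=foxtrot L=bravo R=delta all differ -> CONFLICT
i=5: L=charlie, R=alpha=BASE -> take LEFT -> charlie
i=6: L=echo R=echo -> agree -> echo
i=7: BASE=echo L=delta R=bravo all differ -> CONFLICT
Conflict count: 2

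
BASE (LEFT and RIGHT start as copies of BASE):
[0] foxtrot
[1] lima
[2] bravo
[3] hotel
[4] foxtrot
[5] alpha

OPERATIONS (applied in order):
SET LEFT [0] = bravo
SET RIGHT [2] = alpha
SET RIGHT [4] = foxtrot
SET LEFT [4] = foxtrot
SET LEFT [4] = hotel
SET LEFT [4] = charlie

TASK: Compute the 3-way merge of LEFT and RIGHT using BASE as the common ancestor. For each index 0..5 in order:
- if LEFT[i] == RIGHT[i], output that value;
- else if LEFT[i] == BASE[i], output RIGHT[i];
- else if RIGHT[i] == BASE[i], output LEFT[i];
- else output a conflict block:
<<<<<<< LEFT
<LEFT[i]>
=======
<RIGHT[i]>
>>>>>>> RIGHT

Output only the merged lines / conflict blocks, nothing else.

Final LEFT:  [bravo, lima, bravo, hotel, charlie, alpha]
Final RIGHT: [foxtrot, lima, alpha, hotel, foxtrot, alpha]
i=0: L=bravo, R=foxtrot=BASE -> take LEFT -> bravo
i=1: L=lima R=lima -> agree -> lima
i=2: L=bravo=BASE, R=alpha -> take RIGHT -> alpha
i=3: L=hotel R=hotel -> agree -> hotel
i=4: L=charlie, R=foxtrot=BASE -> take LEFT -> charlie
i=5: L=alpha R=alpha -> agree -> alpha

Answer: bravo
lima
alpha
hotel
charlie
alpha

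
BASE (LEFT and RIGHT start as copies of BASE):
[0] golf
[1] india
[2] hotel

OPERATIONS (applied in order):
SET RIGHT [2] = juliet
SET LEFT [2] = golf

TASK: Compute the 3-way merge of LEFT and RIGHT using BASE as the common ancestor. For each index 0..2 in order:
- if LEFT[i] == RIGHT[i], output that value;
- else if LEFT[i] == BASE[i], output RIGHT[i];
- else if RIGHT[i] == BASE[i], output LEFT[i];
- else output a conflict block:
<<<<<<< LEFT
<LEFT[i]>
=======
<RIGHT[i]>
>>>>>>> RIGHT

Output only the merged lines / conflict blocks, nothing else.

Answer: golf
india
<<<<<<< LEFT
golf
=======
juliet
>>>>>>> RIGHT

Derivation:
Final LEFT:  [golf, india, golf]
Final RIGHT: [golf, india, juliet]
i=0: L=golf R=golf -> agree -> golf
i=1: L=india R=india -> agree -> india
i=2: BASE=hotel L=golf R=juliet all differ -> CONFLICT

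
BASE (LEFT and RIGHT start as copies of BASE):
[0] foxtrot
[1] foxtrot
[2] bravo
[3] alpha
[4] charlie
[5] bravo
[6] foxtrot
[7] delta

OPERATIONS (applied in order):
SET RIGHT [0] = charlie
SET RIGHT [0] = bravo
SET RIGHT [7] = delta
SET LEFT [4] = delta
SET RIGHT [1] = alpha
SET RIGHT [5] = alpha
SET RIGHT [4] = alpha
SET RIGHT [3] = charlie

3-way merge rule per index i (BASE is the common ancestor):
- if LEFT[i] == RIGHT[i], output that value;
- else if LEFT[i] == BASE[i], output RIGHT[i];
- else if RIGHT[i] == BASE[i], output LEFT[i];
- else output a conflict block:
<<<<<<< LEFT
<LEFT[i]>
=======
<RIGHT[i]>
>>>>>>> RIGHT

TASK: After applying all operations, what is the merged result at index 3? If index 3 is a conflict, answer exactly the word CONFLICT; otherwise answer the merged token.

Answer: charlie

Derivation:
Final LEFT:  [foxtrot, foxtrot, bravo, alpha, delta, bravo, foxtrot, delta]
Final RIGHT: [bravo, alpha, bravo, charlie, alpha, alpha, foxtrot, delta]
i=0: L=foxtrot=BASE, R=bravo -> take RIGHT -> bravo
i=1: L=foxtrot=BASE, R=alpha -> take RIGHT -> alpha
i=2: L=bravo R=bravo -> agree -> bravo
i=3: L=alpha=BASE, R=charlie -> take RIGHT -> charlie
i=4: BASE=charlie L=delta R=alpha all differ -> CONFLICT
i=5: L=bravo=BASE, R=alpha -> take RIGHT -> alpha
i=6: L=foxtrot R=foxtrot -> agree -> foxtrot
i=7: L=delta R=delta -> agree -> delta
Index 3 -> charlie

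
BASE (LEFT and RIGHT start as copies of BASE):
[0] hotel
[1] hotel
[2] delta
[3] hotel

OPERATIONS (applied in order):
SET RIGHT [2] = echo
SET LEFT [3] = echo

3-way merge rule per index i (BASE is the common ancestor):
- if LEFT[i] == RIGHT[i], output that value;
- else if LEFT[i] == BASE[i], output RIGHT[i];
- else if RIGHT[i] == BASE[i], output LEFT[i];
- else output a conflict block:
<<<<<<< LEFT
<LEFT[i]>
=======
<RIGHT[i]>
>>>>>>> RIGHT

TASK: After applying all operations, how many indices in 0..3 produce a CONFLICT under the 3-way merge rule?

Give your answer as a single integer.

Answer: 0

Derivation:
Final LEFT:  [hotel, hotel, delta, echo]
Final RIGHT: [hotel, hotel, echo, hotel]
i=0: L=hotel R=hotel -> agree -> hotel
i=1: L=hotel R=hotel -> agree -> hotel
i=2: L=delta=BASE, R=echo -> take RIGHT -> echo
i=3: L=echo, R=hotel=BASE -> take LEFT -> echo
Conflict count: 0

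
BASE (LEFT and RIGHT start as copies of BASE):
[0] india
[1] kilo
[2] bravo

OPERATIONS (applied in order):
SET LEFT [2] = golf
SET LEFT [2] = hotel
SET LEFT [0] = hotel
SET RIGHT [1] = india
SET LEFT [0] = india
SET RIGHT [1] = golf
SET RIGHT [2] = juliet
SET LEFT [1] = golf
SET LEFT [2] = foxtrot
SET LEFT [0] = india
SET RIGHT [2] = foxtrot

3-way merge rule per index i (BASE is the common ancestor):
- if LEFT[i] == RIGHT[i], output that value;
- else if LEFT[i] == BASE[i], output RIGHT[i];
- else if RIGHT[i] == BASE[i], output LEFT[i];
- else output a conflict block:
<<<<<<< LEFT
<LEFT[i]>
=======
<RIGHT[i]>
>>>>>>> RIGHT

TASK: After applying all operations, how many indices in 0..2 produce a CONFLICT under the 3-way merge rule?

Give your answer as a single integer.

Answer: 0

Derivation:
Final LEFT:  [india, golf, foxtrot]
Final RIGHT: [india, golf, foxtrot]
i=0: L=india R=india -> agree -> india
i=1: L=golf R=golf -> agree -> golf
i=2: L=foxtrot R=foxtrot -> agree -> foxtrot
Conflict count: 0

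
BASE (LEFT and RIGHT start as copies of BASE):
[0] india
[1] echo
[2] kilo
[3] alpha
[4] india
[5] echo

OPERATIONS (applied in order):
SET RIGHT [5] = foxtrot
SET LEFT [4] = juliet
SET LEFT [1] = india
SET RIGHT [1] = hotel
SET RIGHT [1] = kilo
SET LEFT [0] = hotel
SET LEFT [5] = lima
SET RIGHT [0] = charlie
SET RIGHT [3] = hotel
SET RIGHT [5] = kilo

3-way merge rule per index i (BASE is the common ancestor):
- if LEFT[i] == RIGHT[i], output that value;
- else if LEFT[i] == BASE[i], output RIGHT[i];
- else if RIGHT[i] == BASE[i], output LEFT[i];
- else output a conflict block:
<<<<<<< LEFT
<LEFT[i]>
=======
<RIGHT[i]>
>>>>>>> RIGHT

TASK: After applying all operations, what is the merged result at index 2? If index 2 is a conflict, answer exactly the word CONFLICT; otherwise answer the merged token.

Answer: kilo

Derivation:
Final LEFT:  [hotel, india, kilo, alpha, juliet, lima]
Final RIGHT: [charlie, kilo, kilo, hotel, india, kilo]
i=0: BASE=india L=hotel R=charlie all differ -> CONFLICT
i=1: BASE=echo L=india R=kilo all differ -> CONFLICT
i=2: L=kilo R=kilo -> agree -> kilo
i=3: L=alpha=BASE, R=hotel -> take RIGHT -> hotel
i=4: L=juliet, R=india=BASE -> take LEFT -> juliet
i=5: BASE=echo L=lima R=kilo all differ -> CONFLICT
Index 2 -> kilo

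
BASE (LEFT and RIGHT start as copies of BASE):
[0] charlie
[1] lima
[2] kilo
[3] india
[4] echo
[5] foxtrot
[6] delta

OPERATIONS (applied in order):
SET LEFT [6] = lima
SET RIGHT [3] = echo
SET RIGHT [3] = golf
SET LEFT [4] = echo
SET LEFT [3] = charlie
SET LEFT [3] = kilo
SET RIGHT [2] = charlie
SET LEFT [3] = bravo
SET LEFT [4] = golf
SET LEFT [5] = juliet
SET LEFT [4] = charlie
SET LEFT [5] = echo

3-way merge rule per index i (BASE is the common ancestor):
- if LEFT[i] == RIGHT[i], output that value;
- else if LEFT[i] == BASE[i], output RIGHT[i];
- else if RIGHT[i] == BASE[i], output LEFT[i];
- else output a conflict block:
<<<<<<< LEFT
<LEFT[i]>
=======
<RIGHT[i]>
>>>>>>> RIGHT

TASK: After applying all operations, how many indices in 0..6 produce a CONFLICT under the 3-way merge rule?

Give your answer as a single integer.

Final LEFT:  [charlie, lima, kilo, bravo, charlie, echo, lima]
Final RIGHT: [charlie, lima, charlie, golf, echo, foxtrot, delta]
i=0: L=charlie R=charlie -> agree -> charlie
i=1: L=lima R=lima -> agree -> lima
i=2: L=kilo=BASE, R=charlie -> take RIGHT -> charlie
i=3: BASE=india L=bravo R=golf all differ -> CONFLICT
i=4: L=charlie, R=echo=BASE -> take LEFT -> charlie
i=5: L=echo, R=foxtrot=BASE -> take LEFT -> echo
i=6: L=lima, R=delta=BASE -> take LEFT -> lima
Conflict count: 1

Answer: 1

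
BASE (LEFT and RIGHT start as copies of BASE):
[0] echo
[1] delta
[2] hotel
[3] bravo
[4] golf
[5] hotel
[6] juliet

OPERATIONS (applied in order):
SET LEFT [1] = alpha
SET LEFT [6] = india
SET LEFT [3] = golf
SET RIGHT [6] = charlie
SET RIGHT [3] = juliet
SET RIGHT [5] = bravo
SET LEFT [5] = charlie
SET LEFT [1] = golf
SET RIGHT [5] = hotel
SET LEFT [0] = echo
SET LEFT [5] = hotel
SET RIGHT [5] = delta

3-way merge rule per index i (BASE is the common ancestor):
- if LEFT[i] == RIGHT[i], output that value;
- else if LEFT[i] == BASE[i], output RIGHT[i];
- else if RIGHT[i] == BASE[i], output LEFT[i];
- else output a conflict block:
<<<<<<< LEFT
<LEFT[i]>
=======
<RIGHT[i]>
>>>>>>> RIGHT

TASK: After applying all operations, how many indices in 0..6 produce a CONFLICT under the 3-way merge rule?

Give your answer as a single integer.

Answer: 2

Derivation:
Final LEFT:  [echo, golf, hotel, golf, golf, hotel, india]
Final RIGHT: [echo, delta, hotel, juliet, golf, delta, charlie]
i=0: L=echo R=echo -> agree -> echo
i=1: L=golf, R=delta=BASE -> take LEFT -> golf
i=2: L=hotel R=hotel -> agree -> hotel
i=3: BASE=bravo L=golf R=juliet all differ -> CONFLICT
i=4: L=golf R=golf -> agree -> golf
i=5: L=hotel=BASE, R=delta -> take RIGHT -> delta
i=6: BASE=juliet L=india R=charlie all differ -> CONFLICT
Conflict count: 2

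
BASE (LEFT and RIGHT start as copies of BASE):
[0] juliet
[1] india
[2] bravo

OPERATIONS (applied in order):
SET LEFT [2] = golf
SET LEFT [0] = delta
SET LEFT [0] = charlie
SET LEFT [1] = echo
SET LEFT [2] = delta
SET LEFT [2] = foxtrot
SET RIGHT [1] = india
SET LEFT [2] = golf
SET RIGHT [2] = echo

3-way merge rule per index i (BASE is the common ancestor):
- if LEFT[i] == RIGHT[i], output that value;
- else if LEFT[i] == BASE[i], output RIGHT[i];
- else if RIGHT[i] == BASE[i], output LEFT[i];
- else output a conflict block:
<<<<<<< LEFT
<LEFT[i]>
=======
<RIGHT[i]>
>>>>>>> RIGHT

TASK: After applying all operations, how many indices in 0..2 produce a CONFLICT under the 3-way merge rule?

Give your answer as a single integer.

Final LEFT:  [charlie, echo, golf]
Final RIGHT: [juliet, india, echo]
i=0: L=charlie, R=juliet=BASE -> take LEFT -> charlie
i=1: L=echo, R=india=BASE -> take LEFT -> echo
i=2: BASE=bravo L=golf R=echo all differ -> CONFLICT
Conflict count: 1

Answer: 1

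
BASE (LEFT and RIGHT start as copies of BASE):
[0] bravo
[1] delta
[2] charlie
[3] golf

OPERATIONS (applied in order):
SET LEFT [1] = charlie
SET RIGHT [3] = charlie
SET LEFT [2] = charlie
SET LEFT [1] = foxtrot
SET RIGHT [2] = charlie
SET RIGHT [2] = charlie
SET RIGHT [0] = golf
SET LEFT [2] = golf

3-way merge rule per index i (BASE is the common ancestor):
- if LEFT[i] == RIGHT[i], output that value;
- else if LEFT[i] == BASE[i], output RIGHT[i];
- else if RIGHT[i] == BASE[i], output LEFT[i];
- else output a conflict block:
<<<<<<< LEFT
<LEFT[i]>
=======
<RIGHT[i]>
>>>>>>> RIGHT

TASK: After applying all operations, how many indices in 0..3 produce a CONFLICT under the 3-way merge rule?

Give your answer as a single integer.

Final LEFT:  [bravo, foxtrot, golf, golf]
Final RIGHT: [golf, delta, charlie, charlie]
i=0: L=bravo=BASE, R=golf -> take RIGHT -> golf
i=1: L=foxtrot, R=delta=BASE -> take LEFT -> foxtrot
i=2: L=golf, R=charlie=BASE -> take LEFT -> golf
i=3: L=golf=BASE, R=charlie -> take RIGHT -> charlie
Conflict count: 0

Answer: 0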